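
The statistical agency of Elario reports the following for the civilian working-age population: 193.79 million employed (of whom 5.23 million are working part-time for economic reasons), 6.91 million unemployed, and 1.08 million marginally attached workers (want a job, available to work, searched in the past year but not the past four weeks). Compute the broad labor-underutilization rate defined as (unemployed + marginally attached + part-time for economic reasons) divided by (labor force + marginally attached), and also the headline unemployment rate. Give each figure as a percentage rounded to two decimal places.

Labor force = 193.79 + 6.91 = 200.70 million.
Numerator = 6.91 + 1.08 + 5.23 = 13.22 million.
Denominator = 200.70 + 1.08 = 201.78 million.
Broad rate = 13.22 / 201.78 = 6.55%.
Headline unemployment rate = 6.91 / 200.70 = 3.44%.

Broad underutilization rate ≈ 6.55%; headline unemployment rate ≈ 3.44%.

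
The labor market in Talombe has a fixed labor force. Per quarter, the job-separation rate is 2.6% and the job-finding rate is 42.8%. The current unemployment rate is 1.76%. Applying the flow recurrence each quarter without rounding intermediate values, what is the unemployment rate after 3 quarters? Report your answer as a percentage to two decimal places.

Unemployment rate after three quarters ≈ 5.08%.

With a fixed labor force, u_{t+1} = u_t + s·(1−u_t) − f·u_t = u_t·(1−s−f) + s.
Here 1−s−f = 0.546 and s = 0.026.
u_1 = 0.017600 × 0.546 + 0.026 = 0.035610.
u_2 = 0.035610 × 0.546 + 0.026 = 0.045443.
u_3 = 0.045443 × 0.546 + 0.026 = 0.050812.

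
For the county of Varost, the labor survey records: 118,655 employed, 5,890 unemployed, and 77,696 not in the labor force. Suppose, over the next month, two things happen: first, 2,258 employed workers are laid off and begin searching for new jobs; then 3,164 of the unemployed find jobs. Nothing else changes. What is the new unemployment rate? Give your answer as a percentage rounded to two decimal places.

New unemployment rate ≈ 4.00%.

Initially, labor force = 118,655 + 5,890 = 124,545, so u = 5,890/124,545 = 4.73%.
After the first change, employed falls and unemployed rises by 2,258; labor force unchanged → E = 116,397, U = 8,148, labor force = 124,545.
After the second change, unemployed falls and employed rises by 3,164; labor force unchanged → E = 119,561, U = 4,984, labor force = 124,545.
New unemployment rate = 4,984 / 124,545 = 4.00%.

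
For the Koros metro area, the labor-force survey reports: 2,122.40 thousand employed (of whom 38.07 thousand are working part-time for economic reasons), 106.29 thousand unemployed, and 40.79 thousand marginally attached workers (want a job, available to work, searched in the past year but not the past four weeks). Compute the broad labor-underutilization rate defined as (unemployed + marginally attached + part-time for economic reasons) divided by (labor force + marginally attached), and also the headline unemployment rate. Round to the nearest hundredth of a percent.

Labor force = 2,122.40 + 106.29 = 2,228.69 thousand.
Numerator = 106.29 + 40.79 + 38.07 = 185.15 thousand.
Denominator = 2,228.69 + 40.79 = 2,269.48 thousand.
Broad rate = 185.15 / 2,269.48 = 8.16%.
Headline unemployment rate = 106.29 / 2,228.69 = 4.77%.

Broad underutilization rate ≈ 8.16%; headline unemployment rate ≈ 4.77%.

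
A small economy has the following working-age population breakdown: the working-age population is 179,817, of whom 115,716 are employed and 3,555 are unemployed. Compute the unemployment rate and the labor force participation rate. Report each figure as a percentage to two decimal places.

Labor force = employed + unemployed = 115,716 + 3,555 = 119,271.
Unemployment rate = 3,555 / 119,271 = 2.98%.
Labor force participation rate = 119,271 / 179,817 = 66.33%.

Unemployment rate ≈ 2.98%; labor force participation rate ≈ 66.33%.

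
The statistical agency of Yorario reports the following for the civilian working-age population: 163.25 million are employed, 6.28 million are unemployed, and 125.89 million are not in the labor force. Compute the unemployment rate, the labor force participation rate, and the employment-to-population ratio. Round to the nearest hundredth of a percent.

Labor force = employed + unemployed = 163.25 + 6.28 = 169.53 million.
Working-age population = 169.53 + 125.89 = 295.42 million.
Unemployment rate = 6.28 / 169.53 = 3.70%.
Labor force participation rate = 169.53 / 295.42 = 57.39%.
Employment-population ratio = 163.25 / 295.42 = 55.26%.

Unemployment rate ≈ 3.70%; labor force participation rate ≈ 57.39%; employment-population ratio ≈ 55.26%.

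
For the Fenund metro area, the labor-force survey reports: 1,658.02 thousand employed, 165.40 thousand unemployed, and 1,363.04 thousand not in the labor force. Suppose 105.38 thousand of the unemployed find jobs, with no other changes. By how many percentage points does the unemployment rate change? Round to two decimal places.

Initially, labor force = 1,658.02 + 165.40 = 1,823.42 thousand, so u = 165.40/1,823.42 = 9.07%.
After the change, unemployed falls and employed rises by 105.38; labor force unchanged → E = 1,763.40, U = 60.02, labor force = 1,823.42 thousand.
New unemployment rate = 60.02 / 1,823.42 = 3.29%.
Change = 3.29% − 9.07% = −5.78 percentage points.

The unemployment rate changes by −5.78 percentage points.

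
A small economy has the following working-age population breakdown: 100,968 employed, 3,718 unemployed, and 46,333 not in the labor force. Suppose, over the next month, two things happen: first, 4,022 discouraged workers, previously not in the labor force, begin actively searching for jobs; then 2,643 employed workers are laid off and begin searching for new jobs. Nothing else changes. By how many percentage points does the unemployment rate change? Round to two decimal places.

The unemployment rate changes by +6.00 percentage points.

Initially, labor force = 100,968 + 3,718 = 104,686, so u = 3,718/104,686 = 3.55%.
After the first change, unemployed and labor force both rise by 4,022 → E = 100,968, U = 7,740, labor force = 108,708.
After the second change, employed falls and unemployed rises by 2,643; labor force unchanged → E = 98,325, U = 10,383, labor force = 108,708.
New unemployment rate = 10,383 / 108,708 = 9.55%.
Change = 9.55% − 3.55% = +6.00 percentage points.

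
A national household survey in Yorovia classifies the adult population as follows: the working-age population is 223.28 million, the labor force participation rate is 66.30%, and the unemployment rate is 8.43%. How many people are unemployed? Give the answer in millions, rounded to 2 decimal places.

About 12.48 million are unemployed.

Labor force = 0.6630 × 223.28 = 148.03 million.
Unemployed = 0.0843 × 148.03 ≈ 12.48 million.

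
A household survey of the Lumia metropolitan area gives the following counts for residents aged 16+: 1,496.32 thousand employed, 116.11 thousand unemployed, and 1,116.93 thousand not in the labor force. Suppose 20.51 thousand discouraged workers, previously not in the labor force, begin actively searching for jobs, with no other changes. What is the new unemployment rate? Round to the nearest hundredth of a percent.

Initially, labor force = 1,496.32 + 116.11 = 1,612.43 thousand, so u = 116.11/1,612.43 = 7.20%.
After the change, unemployed and labor force both rise by 20.51 → E = 1,496.32, U = 136.62, labor force = 1,632.94 thousand.
New unemployment rate = 136.62 / 1,632.94 = 8.37%.

New unemployment rate ≈ 8.37%.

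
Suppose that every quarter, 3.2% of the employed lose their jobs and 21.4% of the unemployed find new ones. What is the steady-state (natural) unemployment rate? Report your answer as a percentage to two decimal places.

At steady state the flows balance: s·E = f·U, so U/(E+U) = s/(s+f).
u* = 3.2 / (3.2 + 21.4) = 3.2 / 24.60 = 13.01%.

Steady-state unemployment rate ≈ 13.01%.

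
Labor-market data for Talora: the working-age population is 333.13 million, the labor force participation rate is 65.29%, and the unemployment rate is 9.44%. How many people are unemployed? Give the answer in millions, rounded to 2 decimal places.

About 20.53 million are unemployed.

Labor force = 0.6529 × 333.13 = 217.50 million.
Unemployed = 0.0944 × 217.50 ≈ 20.53 million.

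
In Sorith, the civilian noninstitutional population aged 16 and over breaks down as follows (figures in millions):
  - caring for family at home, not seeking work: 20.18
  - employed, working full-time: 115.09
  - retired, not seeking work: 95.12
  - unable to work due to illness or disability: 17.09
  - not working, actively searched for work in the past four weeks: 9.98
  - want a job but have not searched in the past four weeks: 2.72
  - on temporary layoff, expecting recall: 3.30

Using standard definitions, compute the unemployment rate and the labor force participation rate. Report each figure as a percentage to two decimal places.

Employed = 115.09 million.
Unemployed = 9.98 + 3.30 = 13.28 million (jobless and actively searching, or on temporary layoff).
Labor force = 115.09 + 13.28 = 128.37 million.
Not in labor force = 20.18 + 95.12 + 17.09 + 2.72 = 135.11 million (those not working and not actively searching are outside the labor force — including those who want a job but have given up searching).
Civilian working-age population = 128.37 + 135.11 = 263.48 million.
Unemployment rate = 13.28 / 128.37 = 10.35%.
Labor force participation rate = 128.37 / 263.48 = 48.72%.

Unemployment rate ≈ 10.35%; labor force participation rate ≈ 48.72%.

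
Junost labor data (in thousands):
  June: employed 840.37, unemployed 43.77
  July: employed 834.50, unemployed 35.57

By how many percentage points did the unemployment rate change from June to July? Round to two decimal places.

June: labor force = 840.37 + 43.77 = 884.14; u = 43.77/884.14 = 4.95%.
July: labor force = 834.50 + 35.57 = 870.07; u = 35.57/870.07 = 4.09%.
Change = 4.09% − 4.95% = −0.86 pp.

The unemployment rate changed by −0.86 percentage points.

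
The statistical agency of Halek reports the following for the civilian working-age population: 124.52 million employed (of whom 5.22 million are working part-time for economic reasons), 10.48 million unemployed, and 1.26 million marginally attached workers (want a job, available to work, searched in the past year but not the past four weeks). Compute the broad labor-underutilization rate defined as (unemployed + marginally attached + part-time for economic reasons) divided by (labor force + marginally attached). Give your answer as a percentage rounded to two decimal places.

Labor force = 124.52 + 10.48 = 135.00 million.
Numerator = 10.48 + 1.26 + 5.22 = 16.96 million.
Denominator = 135.00 + 1.26 = 136.26 million.
Broad rate = 16.96 / 136.26 = 12.45%.

Broad underutilization rate ≈ 12.45%.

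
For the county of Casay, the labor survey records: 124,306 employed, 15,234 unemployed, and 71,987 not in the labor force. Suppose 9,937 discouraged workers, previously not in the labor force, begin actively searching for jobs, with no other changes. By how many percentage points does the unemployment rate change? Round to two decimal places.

The unemployment rate changes by +5.92 percentage points.

Initially, labor force = 124,306 + 15,234 = 139,540, so u = 15,234/139,540 = 10.92%.
After the change, unemployed and labor force both rise by 9,937 → E = 124,306, U = 25,171, labor force = 149,477.
New unemployment rate = 25,171 / 149,477 = 16.84%.
Change = 16.84% − 10.92% = +5.92 percentage points.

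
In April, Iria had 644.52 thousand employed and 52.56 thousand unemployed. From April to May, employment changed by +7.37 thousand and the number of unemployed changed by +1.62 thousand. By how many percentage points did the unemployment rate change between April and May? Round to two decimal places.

The unemployment rate changed by +0.13 percentage points.

April: labor force = 644.52 + 52.56 = 697.08; u = 52.56/697.08 = 7.54%.
May: labor force = 651.89 + 54.18 = 706.07; u = 54.18/706.07 = 7.67%.
Change = 7.67% − 7.54% = +0.13 pp.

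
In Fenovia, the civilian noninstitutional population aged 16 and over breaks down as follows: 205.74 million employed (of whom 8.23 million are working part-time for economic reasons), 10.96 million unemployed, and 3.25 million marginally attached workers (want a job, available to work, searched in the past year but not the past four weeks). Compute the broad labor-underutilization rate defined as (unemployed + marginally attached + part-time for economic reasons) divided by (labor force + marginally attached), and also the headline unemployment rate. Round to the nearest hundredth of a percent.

Labor force = 205.74 + 10.96 = 216.70 million.
Numerator = 10.96 + 3.25 + 8.23 = 22.44 million.
Denominator = 216.70 + 3.25 = 219.95 million.
Broad rate = 22.44 / 219.95 = 10.20%.
Headline unemployment rate = 10.96 / 216.70 = 5.06%.

Broad underutilization rate ≈ 10.20%; headline unemployment rate ≈ 5.06%.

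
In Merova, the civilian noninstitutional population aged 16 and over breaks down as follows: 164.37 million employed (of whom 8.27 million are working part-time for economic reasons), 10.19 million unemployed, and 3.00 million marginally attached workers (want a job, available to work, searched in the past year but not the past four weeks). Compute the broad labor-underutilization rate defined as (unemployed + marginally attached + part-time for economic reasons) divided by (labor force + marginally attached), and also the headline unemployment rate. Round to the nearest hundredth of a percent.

Broad underutilization rate ≈ 12.09%; headline unemployment rate ≈ 5.84%.

Labor force = 164.37 + 10.19 = 174.56 million.
Numerator = 10.19 + 3.00 + 8.27 = 21.46 million.
Denominator = 174.56 + 3.00 = 177.56 million.
Broad rate = 21.46 / 177.56 = 12.09%.
Headline unemployment rate = 10.19 / 174.56 = 5.84%.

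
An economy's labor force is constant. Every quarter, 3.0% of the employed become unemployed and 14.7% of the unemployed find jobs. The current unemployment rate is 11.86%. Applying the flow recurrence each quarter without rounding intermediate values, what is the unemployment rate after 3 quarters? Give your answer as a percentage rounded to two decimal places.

With a fixed labor force, u_{t+1} = u_t + s·(1−u_t) − f·u_t = u_t·(1−s−f) + s.
Here 1−s−f = 0.823 and s = 0.030.
u_1 = 0.118600 × 0.823 + 0.030 = 0.127608.
u_2 = 0.127608 × 0.823 + 0.030 = 0.135021.
u_3 = 0.135021 × 0.823 + 0.030 = 0.141122.

Unemployment rate after three quarters ≈ 14.11%.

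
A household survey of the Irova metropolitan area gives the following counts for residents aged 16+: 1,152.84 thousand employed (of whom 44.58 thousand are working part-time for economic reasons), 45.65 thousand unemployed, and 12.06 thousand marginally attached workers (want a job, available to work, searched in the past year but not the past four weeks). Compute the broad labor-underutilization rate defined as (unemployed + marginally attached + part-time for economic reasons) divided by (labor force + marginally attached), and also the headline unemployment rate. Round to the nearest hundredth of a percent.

Labor force = 1,152.84 + 45.65 = 1,198.49 thousand.
Numerator = 45.65 + 12.06 + 44.58 = 102.29 thousand.
Denominator = 1,198.49 + 12.06 = 1,210.55 thousand.
Broad rate = 102.29 / 1,210.55 = 8.45%.
Headline unemployment rate = 45.65 / 1,198.49 = 3.81%.

Broad underutilization rate ≈ 8.45%; headline unemployment rate ≈ 3.81%.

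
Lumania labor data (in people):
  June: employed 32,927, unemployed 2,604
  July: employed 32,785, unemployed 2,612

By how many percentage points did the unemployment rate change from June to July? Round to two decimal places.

June: labor force = 32,927 + 2,604 = 35,531; u = 2,604/35,531 = 7.33%.
July: labor force = 32,785 + 2,612 = 35,397; u = 2,612/35,397 = 7.38%.
Change = 7.38% − 7.33% = +0.05 pp.

The unemployment rate changed by +0.05 percentage points.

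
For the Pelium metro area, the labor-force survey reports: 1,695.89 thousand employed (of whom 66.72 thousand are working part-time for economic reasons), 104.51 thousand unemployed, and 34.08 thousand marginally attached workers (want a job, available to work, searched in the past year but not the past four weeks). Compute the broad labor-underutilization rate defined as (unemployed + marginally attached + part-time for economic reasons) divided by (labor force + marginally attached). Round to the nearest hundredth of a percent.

Broad underutilization rate ≈ 11.19%.

Labor force = 1,695.89 + 104.51 = 1,800.40 thousand.
Numerator = 104.51 + 34.08 + 66.72 = 205.31 thousand.
Denominator = 1,800.40 + 34.08 = 1,834.48 thousand.
Broad rate = 205.31 / 1,834.48 = 11.19%.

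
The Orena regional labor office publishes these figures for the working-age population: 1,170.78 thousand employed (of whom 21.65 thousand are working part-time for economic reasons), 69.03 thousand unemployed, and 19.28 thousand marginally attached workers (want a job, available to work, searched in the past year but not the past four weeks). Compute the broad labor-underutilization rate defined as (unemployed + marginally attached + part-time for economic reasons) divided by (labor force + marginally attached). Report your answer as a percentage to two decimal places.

Broad underutilization rate ≈ 8.73%.

Labor force = 1,170.78 + 69.03 = 1,239.81 thousand.
Numerator = 69.03 + 19.28 + 21.65 = 109.96 thousand.
Denominator = 1,239.81 + 19.28 = 1,259.09 thousand.
Broad rate = 109.96 / 1,259.09 = 8.73%.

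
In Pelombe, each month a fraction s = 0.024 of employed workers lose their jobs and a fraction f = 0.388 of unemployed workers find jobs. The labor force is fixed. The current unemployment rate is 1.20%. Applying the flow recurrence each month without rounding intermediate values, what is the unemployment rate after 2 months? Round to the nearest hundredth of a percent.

With a fixed labor force, u_{t+1} = u_t + s·(1−u_t) − f·u_t = u_t·(1−s−f) + s.
Here 1−s−f = 0.588 and s = 0.024.
u_1 = 0.012000 × 0.588 + 0.024 = 0.031056.
u_2 = 0.031056 × 0.588 + 0.024 = 0.042261.

Unemployment rate after two months ≈ 4.23%.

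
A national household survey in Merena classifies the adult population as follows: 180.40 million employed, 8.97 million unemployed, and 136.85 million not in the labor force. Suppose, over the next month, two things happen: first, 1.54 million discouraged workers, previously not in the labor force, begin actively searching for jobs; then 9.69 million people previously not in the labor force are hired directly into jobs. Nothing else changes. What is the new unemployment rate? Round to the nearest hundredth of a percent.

New unemployment rate ≈ 5.24%.

Initially, labor force = 180.40 + 8.97 = 189.37 million, so u = 8.97/189.37 = 4.74%.
After the first change, unemployed and labor force both rise by 1.54 → E = 180.40, U = 10.51, labor force = 190.91 million.
After the second change, employed and labor force both rise by 9.69; unemployed unchanged → E = 190.09, U = 10.51, labor force = 200.60 million.
New unemployment rate = 10.51 / 200.60 = 5.24%.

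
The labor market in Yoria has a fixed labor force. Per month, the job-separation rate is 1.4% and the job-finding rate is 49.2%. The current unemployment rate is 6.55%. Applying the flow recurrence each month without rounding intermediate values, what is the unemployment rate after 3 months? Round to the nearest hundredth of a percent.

Unemployment rate after three months ≈ 3.22%.

With a fixed labor force, u_{t+1} = u_t + s·(1−u_t) − f·u_t = u_t·(1−s−f) + s.
Here 1−s−f = 0.494 and s = 0.014.
u_1 = 0.065500 × 0.494 + 0.014 = 0.046357.
u_2 = 0.046357 × 0.494 + 0.014 = 0.036900.
u_3 = 0.036900 × 0.494 + 0.014 = 0.032229.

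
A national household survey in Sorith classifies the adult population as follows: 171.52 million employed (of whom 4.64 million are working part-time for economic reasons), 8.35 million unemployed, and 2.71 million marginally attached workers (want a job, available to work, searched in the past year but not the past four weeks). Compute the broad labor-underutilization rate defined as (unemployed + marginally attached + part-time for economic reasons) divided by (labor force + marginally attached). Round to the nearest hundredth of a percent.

Broad underutilization rate ≈ 8.60%.

Labor force = 171.52 + 8.35 = 179.87 million.
Numerator = 8.35 + 2.71 + 4.64 = 15.70 million.
Denominator = 179.87 + 2.71 = 182.58 million.
Broad rate = 15.70 / 182.58 = 8.60%.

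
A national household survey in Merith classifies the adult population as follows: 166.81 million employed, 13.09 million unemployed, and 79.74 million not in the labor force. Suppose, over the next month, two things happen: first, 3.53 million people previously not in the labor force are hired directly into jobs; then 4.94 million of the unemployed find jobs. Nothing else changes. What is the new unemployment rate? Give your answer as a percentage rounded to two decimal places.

Initially, labor force = 166.81 + 13.09 = 179.90 million, so u = 13.09/179.90 = 7.28%.
After the first change, employed and labor force both rise by 3.53; unemployed unchanged → E = 170.34, U = 13.09, labor force = 183.43 million.
After the second change, unemployed falls and employed rises by 4.94; labor force unchanged → E = 175.28, U = 8.15, labor force = 183.43 million.
New unemployment rate = 8.15 / 183.43 = 4.44%.

New unemployment rate ≈ 4.44%.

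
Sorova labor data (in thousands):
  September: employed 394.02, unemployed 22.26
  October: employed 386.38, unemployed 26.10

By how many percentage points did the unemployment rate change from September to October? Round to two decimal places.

The unemployment rate changed by +0.98 percentage points.

September: labor force = 394.02 + 22.26 = 416.28; u = 22.26/416.28 = 5.35%.
October: labor force = 386.38 + 26.10 = 412.48; u = 26.10/412.48 = 6.33%.
Change = 6.33% − 5.35% = +0.98 pp.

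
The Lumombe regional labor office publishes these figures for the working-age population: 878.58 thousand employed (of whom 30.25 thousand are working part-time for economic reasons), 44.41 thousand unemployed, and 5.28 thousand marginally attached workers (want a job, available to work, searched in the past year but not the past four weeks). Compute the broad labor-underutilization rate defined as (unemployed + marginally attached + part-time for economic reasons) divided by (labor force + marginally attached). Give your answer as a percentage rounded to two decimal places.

Labor force = 878.58 + 44.41 = 922.99 thousand.
Numerator = 44.41 + 5.28 + 30.25 = 79.94 thousand.
Denominator = 922.99 + 5.28 = 928.27 thousand.
Broad rate = 79.94 / 928.27 = 8.61%.

Broad underutilization rate ≈ 8.61%.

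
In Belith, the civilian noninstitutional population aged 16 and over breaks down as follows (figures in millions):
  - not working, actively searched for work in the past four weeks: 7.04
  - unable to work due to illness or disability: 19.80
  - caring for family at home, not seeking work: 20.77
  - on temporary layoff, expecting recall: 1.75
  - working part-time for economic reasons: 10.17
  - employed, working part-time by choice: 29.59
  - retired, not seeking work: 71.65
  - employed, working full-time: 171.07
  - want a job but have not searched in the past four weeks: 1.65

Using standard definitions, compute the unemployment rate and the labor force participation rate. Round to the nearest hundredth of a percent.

Employed = 10.17 + 29.59 + 171.07 = 210.83 million (anyone who worked, including part-time for economic reasons, counts as employed).
Unemployed = 7.04 + 1.75 = 8.79 million (jobless and actively searching, or on temporary layoff).
Labor force = 210.83 + 8.79 = 219.62 million.
Not in labor force = 19.80 + 20.77 + 71.65 + 1.65 = 113.87 million (those not working and not actively searching are outside the labor force — including those who want a job but have given up searching).
Civilian working-age population = 219.62 + 113.87 = 333.49 million.
Unemployment rate = 8.79 / 219.62 = 4.00%.
Labor force participation rate = 219.62 / 333.49 = 65.86%.

Unemployment rate ≈ 4.00%; labor force participation rate ≈ 65.86%.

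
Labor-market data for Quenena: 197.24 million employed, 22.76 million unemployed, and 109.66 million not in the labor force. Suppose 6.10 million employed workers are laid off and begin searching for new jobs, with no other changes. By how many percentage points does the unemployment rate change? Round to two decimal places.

Initially, labor force = 197.24 + 22.76 = 220.00 million, so u = 22.76/220.00 = 10.35%.
After the change, employed falls and unemployed rises by 6.10; labor force unchanged → E = 191.14, U = 28.86, labor force = 220.00 million.
New unemployment rate = 28.86 / 220.00 = 13.12%.
Change = 13.12% − 10.35% = +2.77 percentage points.

The unemployment rate changes by +2.77 percentage points.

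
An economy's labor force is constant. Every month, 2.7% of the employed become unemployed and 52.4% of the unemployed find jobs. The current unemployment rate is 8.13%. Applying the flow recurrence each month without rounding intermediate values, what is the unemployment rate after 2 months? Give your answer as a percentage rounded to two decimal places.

Unemployment rate after two months ≈ 5.55%.

With a fixed labor force, u_{t+1} = u_t + s·(1−u_t) − f·u_t = u_t·(1−s−f) + s.
Here 1−s−f = 0.449 and s = 0.027.
u_1 = 0.081300 × 0.449 + 0.027 = 0.063504.
u_2 = 0.063504 × 0.449 + 0.027 = 0.055513.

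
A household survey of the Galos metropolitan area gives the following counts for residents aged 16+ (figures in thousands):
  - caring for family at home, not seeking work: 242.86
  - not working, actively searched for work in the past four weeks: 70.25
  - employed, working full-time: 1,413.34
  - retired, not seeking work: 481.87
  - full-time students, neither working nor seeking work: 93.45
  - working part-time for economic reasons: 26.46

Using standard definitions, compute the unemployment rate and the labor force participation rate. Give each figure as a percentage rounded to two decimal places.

Employed = 1,413.34 + 26.46 = 1,439.80 thousand (anyone who worked, including part-time for economic reasons, counts as employed).
Unemployed = 70.25 thousand.
Labor force = 1,439.80 + 70.25 = 1,510.05 thousand.
Not in labor force = 242.86 + 481.87 + 93.45 = 818.18 thousand (those not working and not actively searching are outside the labor force).
Civilian working-age population = 1,510.05 + 818.18 = 2,328.23 thousand.
Unemployment rate = 70.25 / 1,510.05 = 4.65%.
Labor force participation rate = 1,510.05 / 2,328.23 = 64.86%.

Unemployment rate ≈ 4.65%; labor force participation rate ≈ 64.86%.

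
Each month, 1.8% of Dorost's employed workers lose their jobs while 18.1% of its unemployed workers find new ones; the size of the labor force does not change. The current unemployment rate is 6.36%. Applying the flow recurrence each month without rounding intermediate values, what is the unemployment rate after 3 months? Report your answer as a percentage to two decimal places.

Unemployment rate after three months ≈ 7.67%.

With a fixed labor force, u_{t+1} = u_t + s·(1−u_t) − f·u_t = u_t·(1−s−f) + s.
Here 1−s−f = 0.801 and s = 0.018.
u_1 = 0.063600 × 0.801 + 0.018 = 0.068944.
u_2 = 0.068944 × 0.801 + 0.018 = 0.073224.
u_3 = 0.073224 × 0.801 + 0.018 = 0.076652.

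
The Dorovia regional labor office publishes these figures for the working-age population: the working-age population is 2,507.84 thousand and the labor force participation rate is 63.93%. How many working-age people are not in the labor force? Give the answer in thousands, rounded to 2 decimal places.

About 904.58 thousand are not in the labor force.

Share not in the labor force = 1 − 0.6393 = 0.3607.
Not in labor force = 0.3607 × 2,507.84 ≈ 904.58 thousand.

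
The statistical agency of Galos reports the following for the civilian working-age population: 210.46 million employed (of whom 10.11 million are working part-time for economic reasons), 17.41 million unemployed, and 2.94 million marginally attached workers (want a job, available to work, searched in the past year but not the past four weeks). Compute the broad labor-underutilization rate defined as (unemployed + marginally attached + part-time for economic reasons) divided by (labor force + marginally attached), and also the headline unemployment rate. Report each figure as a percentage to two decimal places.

Labor force = 210.46 + 17.41 = 227.87 million.
Numerator = 17.41 + 2.94 + 10.11 = 30.46 million.
Denominator = 227.87 + 2.94 = 230.81 million.
Broad rate = 30.46 / 230.81 = 13.20%.
Headline unemployment rate = 17.41 / 227.87 = 7.64%.

Broad underutilization rate ≈ 13.20%; headline unemployment rate ≈ 7.64%.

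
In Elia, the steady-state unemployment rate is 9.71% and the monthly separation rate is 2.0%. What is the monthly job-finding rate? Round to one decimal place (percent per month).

From u* = s/(s+f): f = s·(1−u)/u.
f = 2.0 × (1 − 0.0971) / 0.0971 = 1.8058 / 0.0971 ≈ 18.6% per month.

Job-finding rate ≈ 18.6% per month.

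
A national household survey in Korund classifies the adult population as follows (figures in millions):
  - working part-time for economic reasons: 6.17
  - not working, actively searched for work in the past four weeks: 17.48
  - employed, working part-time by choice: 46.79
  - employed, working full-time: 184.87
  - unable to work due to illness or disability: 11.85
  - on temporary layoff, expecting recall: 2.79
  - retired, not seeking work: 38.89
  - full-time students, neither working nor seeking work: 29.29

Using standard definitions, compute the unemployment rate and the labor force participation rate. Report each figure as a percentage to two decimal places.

Unemployment rate ≈ 7.85%; labor force participation rate ≈ 76.33%.

Employed = 6.17 + 46.79 + 184.87 = 237.83 million (anyone who worked, including part-time for economic reasons, counts as employed).
Unemployed = 17.48 + 2.79 = 20.27 million (jobless and actively searching, or on temporary layoff).
Labor force = 237.83 + 20.27 = 258.10 million.
Not in labor force = 11.85 + 38.89 + 29.29 = 80.03 million (those not working and not actively searching are outside the labor force).
Civilian working-age population = 258.10 + 80.03 = 338.13 million.
Unemployment rate = 20.27 / 258.10 = 7.85%.
Labor force participation rate = 258.10 / 338.13 = 76.33%.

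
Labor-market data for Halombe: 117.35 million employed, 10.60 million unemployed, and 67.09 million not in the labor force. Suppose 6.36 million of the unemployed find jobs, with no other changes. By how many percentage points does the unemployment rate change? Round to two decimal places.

The unemployment rate changes by −4.97 percentage points.

Initially, labor force = 117.35 + 10.60 = 127.95 million, so u = 10.60/127.95 = 8.28%.
After the change, unemployed falls and employed rises by 6.36; labor force unchanged → E = 123.71, U = 4.24, labor force = 127.95 million.
New unemployment rate = 4.24 / 127.95 = 3.31%.
Change = 3.31% − 8.28% = −4.97 percentage points.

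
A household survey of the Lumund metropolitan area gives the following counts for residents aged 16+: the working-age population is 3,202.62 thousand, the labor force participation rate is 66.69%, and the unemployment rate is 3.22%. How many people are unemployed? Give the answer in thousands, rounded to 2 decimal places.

About 68.77 thousand are unemployed.

Labor force = 0.6669 × 3,202.62 = 2,135.83 thousand.
Unemployed = 0.0322 × 2,135.83 ≈ 68.77 thousand.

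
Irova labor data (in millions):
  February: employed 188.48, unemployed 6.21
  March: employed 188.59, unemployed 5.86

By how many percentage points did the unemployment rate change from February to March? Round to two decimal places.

February: labor force = 188.48 + 6.21 = 194.69; u = 6.21/194.69 = 3.19%.
March: labor force = 188.59 + 5.86 = 194.45; u = 5.86/194.45 = 3.01%.
Change = 3.01% − 3.19% = −0.18 pp.

The unemployment rate changed by −0.18 percentage points.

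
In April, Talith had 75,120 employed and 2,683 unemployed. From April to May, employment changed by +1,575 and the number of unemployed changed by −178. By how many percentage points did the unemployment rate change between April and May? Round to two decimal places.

April: labor force = 75,120 + 2,683 = 77,803; u = 2,683/77,803 = 3.45%.
May: labor force = 76,695 + 2,505 = 79,200; u = 2,505/79,200 = 3.16%.
Change = 3.16% − 3.45% = −0.29 pp.

The unemployment rate changed by −0.29 percentage points.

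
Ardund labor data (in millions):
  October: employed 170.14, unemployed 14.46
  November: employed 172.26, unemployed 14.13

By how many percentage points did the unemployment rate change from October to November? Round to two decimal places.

October: labor force = 170.14 + 14.46 = 184.60; u = 14.46/184.60 = 7.83%.
November: labor force = 172.26 + 14.13 = 186.39; u = 14.13/186.39 = 7.58%.
Change = 7.58% − 7.83% = −0.25 pp.

The unemployment rate changed by −0.25 percentage points.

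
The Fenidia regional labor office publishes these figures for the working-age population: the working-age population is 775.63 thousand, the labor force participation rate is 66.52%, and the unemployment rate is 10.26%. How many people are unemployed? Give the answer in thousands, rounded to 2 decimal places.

Labor force = 0.6652 × 775.63 = 515.95 thousand.
Unemployed = 0.1026 × 515.95 ≈ 52.94 thousand.

About 52.94 thousand are unemployed.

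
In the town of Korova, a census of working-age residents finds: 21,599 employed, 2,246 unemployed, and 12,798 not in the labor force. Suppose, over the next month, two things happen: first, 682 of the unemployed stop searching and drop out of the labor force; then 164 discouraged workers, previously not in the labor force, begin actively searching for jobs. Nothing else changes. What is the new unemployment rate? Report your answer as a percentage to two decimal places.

Initially, labor force = 21,599 + 2,246 = 23,845, so u = 2,246/23,845 = 9.42%.
After the first change, unemployed and labor force both fall by 682 → E = 21,599, U = 1,564, labor force = 23,163.
After the second change, unemployed and labor force both rise by 164 → E = 21,599, U = 1,728, labor force = 23,327.
New unemployment rate = 1,728 / 23,327 = 7.41%.

New unemployment rate ≈ 7.41%.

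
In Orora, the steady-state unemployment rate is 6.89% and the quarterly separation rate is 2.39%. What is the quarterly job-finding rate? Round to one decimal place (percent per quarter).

Job-finding rate ≈ 32.3% per quarter.

From u* = s/(s+f): f = s·(1−u)/u.
f = 2.39 × (1 − 0.0689) / 0.0689 = 2.2253 / 0.0689 ≈ 32.3% per quarter.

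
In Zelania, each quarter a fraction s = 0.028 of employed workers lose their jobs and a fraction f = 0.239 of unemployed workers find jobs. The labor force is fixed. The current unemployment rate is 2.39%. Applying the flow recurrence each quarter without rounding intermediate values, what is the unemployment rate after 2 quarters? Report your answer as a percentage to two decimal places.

With a fixed labor force, u_{t+1} = u_t + s·(1−u_t) − f·u_t = u_t·(1−s−f) + s.
Here 1−s−f = 0.733 and s = 0.028.
u_1 = 0.023900 × 0.733 + 0.028 = 0.045519.
u_2 = 0.045519 × 0.733 + 0.028 = 0.061365.

Unemployment rate after two quarters ≈ 6.14%.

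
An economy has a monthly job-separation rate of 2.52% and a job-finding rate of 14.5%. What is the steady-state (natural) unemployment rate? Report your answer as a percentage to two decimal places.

At steady state the flows balance: s·E = f·U, so U/(E+U) = s/(s+f).
u* = 2.52 / (2.52 + 14.5) = 2.52 / 17.02 = 14.81%.

Steady-state unemployment rate ≈ 14.81%.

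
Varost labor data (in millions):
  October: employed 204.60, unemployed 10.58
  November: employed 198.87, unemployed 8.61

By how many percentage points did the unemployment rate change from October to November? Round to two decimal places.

October: labor force = 204.60 + 10.58 = 215.18; u = 10.58/215.18 = 4.92%.
November: labor force = 198.87 + 8.61 = 207.48; u = 8.61/207.48 = 4.15%.
Change = 4.15% − 4.92% = −0.77 pp.

The unemployment rate changed by −0.77 percentage points.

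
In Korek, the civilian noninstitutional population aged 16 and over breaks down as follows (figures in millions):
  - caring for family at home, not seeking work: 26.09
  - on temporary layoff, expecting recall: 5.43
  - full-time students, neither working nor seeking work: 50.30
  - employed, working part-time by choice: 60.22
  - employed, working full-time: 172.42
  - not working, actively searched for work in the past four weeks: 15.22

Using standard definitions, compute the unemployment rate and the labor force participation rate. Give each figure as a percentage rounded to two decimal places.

Employed = 60.22 + 172.42 = 232.64 million.
Unemployed = 5.43 + 15.22 = 20.65 million (jobless and actively searching, or on temporary layoff).
Labor force = 232.64 + 20.65 = 253.29 million.
Not in labor force = 26.09 + 50.30 = 76.39 million (those not working and not actively searching are outside the labor force).
Civilian working-age population = 253.29 + 76.39 = 329.68 million.
Unemployment rate = 20.65 / 253.29 = 8.15%.
Labor force participation rate = 253.29 / 329.68 = 76.83%.

Unemployment rate ≈ 8.15%; labor force participation rate ≈ 76.83%.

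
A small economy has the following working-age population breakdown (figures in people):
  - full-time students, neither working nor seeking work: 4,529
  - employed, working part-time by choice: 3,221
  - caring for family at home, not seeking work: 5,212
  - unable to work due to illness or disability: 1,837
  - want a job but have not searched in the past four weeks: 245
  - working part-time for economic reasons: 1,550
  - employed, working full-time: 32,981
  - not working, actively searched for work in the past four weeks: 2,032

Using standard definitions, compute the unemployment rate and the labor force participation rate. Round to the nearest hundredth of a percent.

Employed = 3,221 + 1,550 + 32,981 = 37,752 (anyone who worked, including part-time for economic reasons, counts as employed).
Unemployed = 2,032.
Labor force = 37,752 + 2,032 = 39,784.
Not in labor force = 4,529 + 5,212 + 1,837 + 245 = 11,823 (those not working and not actively searching are outside the labor force — including those who want a job but have given up searching).
Civilian working-age population = 39,784 + 11,823 = 51,607.
Unemployment rate = 2,032 / 39,784 = 5.11%.
Labor force participation rate = 39,784 / 51,607 = 77.09%.

Unemployment rate ≈ 5.11%; labor force participation rate ≈ 77.09%.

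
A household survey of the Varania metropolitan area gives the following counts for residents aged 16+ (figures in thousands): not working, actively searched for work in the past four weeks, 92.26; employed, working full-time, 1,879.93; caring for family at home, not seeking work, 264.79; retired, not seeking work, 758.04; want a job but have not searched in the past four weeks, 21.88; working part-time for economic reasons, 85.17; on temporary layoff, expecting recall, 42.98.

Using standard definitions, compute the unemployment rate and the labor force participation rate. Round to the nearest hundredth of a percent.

Unemployment rate ≈ 6.44%; labor force participation rate ≈ 66.78%.

Employed = 1,879.93 + 85.17 = 1,965.10 thousand (anyone who worked, including part-time for economic reasons, counts as employed).
Unemployed = 92.26 + 42.98 = 135.24 thousand (jobless and actively searching, or on temporary layoff).
Labor force = 1,965.10 + 135.24 = 2,100.34 thousand.
Not in labor force = 264.79 + 758.04 + 21.88 = 1,044.71 thousand (those not working and not actively searching are outside the labor force — including those who want a job but have given up searching).
Civilian working-age population = 2,100.34 + 1,044.71 = 3,145.05 thousand.
Unemployment rate = 135.24 / 2,100.34 = 6.44%.
Labor force participation rate = 2,100.34 / 3,145.05 = 66.78%.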